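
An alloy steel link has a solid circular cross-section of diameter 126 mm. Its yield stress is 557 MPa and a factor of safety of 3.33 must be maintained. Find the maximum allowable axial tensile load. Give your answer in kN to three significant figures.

σ_allow = 557/3.33 = 167.3 MPa.
A = πd²/4 = π×126²/4 = 12470 mm².
F_allow = σ_allow × A = 167.3×12470 = 2.086×10^6 N.

F_allow = 2090 kN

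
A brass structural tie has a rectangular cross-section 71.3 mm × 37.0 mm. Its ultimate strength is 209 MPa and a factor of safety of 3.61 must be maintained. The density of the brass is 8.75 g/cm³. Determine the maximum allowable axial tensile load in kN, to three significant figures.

F_allow = 153 kN

σ_allow = 209/3.61 = 57.89 MPa.
A = 71.3×37.0 = 2638 mm².
F_allow = σ_allow × A = 57.89×2638 = 152700 N.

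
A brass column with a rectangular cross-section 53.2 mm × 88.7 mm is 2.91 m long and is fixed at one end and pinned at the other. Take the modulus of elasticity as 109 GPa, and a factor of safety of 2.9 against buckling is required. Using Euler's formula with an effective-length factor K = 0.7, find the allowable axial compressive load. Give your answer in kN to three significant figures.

Buckling occurs about the weak axis: I_min = h·b³/12 = 88.7×53.2³/12 = 1.113×10^6 mm⁴ (b = 53.2 mm is the smaller dimension).
Effective length L_e = KL = 0.7×2.91 m = 2037 mm.
Euler critical load P_cr = π²EI/L_e² = π²×109000×1.113×10^6/2037² = 288600 N.
P_allow = P_cr/n = 288600/2.9 = 99500 N.

P_allow = 99.5 kN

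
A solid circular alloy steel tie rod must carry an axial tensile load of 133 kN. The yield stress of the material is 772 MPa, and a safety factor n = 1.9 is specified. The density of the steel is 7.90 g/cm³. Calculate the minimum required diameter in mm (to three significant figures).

Allowable stress σ_allow = 772/1.9 = 406.3 MPa.
Required area A = F/σ_allow = 133000/406.3 = 327.3 mm².
A = πd²/4 → d = √(4A/π) = 20.41 mm.

d = 20.4 mm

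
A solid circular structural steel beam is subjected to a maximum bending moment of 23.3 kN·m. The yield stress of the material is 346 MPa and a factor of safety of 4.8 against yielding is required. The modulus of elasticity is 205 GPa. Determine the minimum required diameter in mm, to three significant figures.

d = 149 mm

σ_allow = 346/4.8 = 72.08 MPa.
For a solid circular section σ = 32M/(πd³), so d³ = 32M/(π σ_allow) = 32×2.3300×10^7/(π×72.08) = 3.292×10^6 mm³.
d = 148.8 mm.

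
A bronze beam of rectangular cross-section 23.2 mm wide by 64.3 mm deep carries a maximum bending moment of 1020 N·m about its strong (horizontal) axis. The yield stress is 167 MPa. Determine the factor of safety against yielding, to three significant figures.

n = 2.62

Section modulus S = bh²/6 = 23.2×64.3²/6 = 15990 mm³.
σ = M/S = 1020000/15990 = 63.80 MPa.
n = 167/63.80 = 2.617.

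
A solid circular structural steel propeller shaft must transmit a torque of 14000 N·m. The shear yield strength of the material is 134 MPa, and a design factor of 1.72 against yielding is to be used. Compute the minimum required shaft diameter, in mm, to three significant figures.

d = 97.1 mm

Allowable shear stress τ_allow = 134/1.72 = 77.91 MPa.
For a solid shaft τ = 16T/(πd³), so d³ = 16T/(π τ_allow) = 16×1.4000×10^7/(π×77.91) = 915200 mm³.
d = (915200)^(1/3) = 97.09 mm.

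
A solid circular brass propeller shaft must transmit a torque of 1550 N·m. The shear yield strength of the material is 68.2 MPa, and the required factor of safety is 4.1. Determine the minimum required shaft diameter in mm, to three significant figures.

d = 78.0 mm

Allowable shear stress τ_allow = 68.2/4.1 = 16.63 MPa.
For a solid shaft τ = 16T/(πd³), so d³ = 16T/(π τ_allow) = 16×1550000/(π×16.63) = 474600 mm³.
d = (474600)^(1/3) = 78.00 mm.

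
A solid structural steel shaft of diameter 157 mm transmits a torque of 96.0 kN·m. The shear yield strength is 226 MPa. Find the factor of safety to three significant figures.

τ = 16T/(πd³) = 16×9.6000×10^7/(π×157³) = 126.3 MPa.
n = τ_limit/τ = 226/126.3 = 1.789.

n = 1.79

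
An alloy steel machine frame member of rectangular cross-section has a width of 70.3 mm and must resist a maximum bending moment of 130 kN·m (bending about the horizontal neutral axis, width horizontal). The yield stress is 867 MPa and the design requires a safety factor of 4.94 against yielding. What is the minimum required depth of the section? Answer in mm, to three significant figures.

h = 251 mm

σ_allow = 867/4.94 = 175.5 MPa.
For a rectangular section σ = 6M/(bh²), so h² = 6M/(b σ_allow) = 6×1.3000×10^8/(70.3×175.5) = 63220 mm².
h = 251.4 mm.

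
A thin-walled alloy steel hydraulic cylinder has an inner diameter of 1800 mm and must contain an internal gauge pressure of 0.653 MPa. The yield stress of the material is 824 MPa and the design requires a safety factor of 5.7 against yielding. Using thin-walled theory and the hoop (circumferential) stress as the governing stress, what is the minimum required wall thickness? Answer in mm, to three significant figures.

t = 4.07 mm

σ_allow = 824/5.7 = 144.6 MPa.
Hoop stress σ_h = pD/(2t), so t = pD/(2σ_allow) = 0.653×1800/(2×144.6) = 4.065 mm.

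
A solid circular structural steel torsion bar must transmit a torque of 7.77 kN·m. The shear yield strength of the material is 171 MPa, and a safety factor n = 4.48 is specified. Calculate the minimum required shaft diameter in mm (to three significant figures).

d = 101 mm

Allowable shear stress τ_allow = 171/4.48 = 38.17 MPa.
For a solid shaft τ = 16T/(πd³), so d³ = 16T/(π τ_allow) = 16×7770000/(π×38.17) = 1.037×10^6 mm³.
d = (1.037×10^6)^(1/3) = 101.2 mm.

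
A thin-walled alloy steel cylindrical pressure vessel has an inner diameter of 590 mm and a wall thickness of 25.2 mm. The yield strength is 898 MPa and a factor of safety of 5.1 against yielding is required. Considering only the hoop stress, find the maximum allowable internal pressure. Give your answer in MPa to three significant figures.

p_allow = 15.0 MPa

σ_allow = 898/5.1 = 176.1 MPa.
σ_h = pD/(2t) → p_allow = 2σ_allow t/D = 2×176.1×25.2/590 = 15.04 MPa.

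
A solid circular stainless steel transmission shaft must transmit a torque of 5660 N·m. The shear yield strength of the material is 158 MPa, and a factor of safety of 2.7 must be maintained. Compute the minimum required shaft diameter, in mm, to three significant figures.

d = 79.0 mm

Allowable shear stress τ_allow = 158/2.7 = 58.52 MPa.
For a solid shaft τ = 16T/(πd³), so d³ = 16T/(π τ_allow) = 16×5660000/(π×58.52) = 492600 mm³.
d = (492600)^(1/3) = 78.98 mm.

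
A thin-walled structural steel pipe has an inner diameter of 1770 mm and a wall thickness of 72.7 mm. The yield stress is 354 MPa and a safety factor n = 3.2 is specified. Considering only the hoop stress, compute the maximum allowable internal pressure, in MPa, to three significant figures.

σ_allow = 354/3.2 = 110.6 MPa.
σ_h = pD/(2t) → p_allow = 2σ_allow t/D = 2×110.6×72.7/1770 = 9.088 MPa.

p_allow = 9.09 MPa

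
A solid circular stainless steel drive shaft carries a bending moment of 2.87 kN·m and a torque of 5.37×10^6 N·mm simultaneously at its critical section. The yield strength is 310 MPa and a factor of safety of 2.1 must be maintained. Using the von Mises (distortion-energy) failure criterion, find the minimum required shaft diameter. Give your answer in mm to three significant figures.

σ_allow = σ_y/n = 310/2.1 = 147.6 MPa.
For a solid shaft σ_b = 32M/(πd³) and τ = 16T/(πd³), so the von Mises stress is σ' = (16/πd³)·√(4M²+3T²).
√(4M²+3T²) = √(4×(2.870×10^6)² + 3×(5.370×10^6)²) = 1.093×10^7 N·mm.
d³ = 16×1.093×10^7/(π×147.6) = 377100 mm³.
d = 72.25 mm.

d = 72.2 mm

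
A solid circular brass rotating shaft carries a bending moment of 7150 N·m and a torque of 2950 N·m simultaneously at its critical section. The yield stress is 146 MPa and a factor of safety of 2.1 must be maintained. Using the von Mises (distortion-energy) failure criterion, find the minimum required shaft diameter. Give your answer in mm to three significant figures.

σ_allow = σ_y/n = 146/2.1 = 69.52 MPa.
For a solid shaft σ_b = 32M/(πd³) and τ = 16T/(πd³), so the von Mises stress is σ' = (16/πd³)·√(4M²+3T²).
√(4M²+3T²) = √(4×(7.150×10^6)² + 3×(2.950×10^6)²) = 1.519×10^7 N·mm.
d³ = 16×1.519×10^7/(π×69.52) = 1.112×10^6 mm³.
d = 103.6 mm.

d = 104 mm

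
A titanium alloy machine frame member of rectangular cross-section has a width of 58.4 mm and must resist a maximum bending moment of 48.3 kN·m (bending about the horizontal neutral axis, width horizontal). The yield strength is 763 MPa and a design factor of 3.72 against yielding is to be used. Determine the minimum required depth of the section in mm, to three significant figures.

h = 156 mm

σ_allow = 763/3.72 = 205.1 MPa.
For a rectangular section σ = 6M/(bh²), so h² = 6M/(b σ_allow) = 6×4.8300×10^7/(58.4×205.1) = 24190 mm².
h = 155.5 mm.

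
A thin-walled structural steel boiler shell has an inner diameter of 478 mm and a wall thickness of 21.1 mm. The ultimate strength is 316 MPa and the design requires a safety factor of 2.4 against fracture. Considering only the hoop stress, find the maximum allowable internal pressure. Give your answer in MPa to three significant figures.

p_allow = 11.6 MPa

σ_allow = 316/2.4 = 131.7 MPa.
σ_h = pD/(2t) → p_allow = 2σ_allow t/D = 2×131.7×21.1/478 = 11.62 MPa.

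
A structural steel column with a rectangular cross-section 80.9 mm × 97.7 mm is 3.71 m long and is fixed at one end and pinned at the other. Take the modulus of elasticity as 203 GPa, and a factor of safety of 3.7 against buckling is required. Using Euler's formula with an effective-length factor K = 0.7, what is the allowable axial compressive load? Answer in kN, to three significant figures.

P_allow = 346 kN

Buckling occurs about the weak axis: I_min = h·b³/12 = 97.7×80.9³/12 = 4.311×10^6 mm⁴ (b = 80.9 mm is the smaller dimension).
Effective length L_e = KL = 0.7×3.71 m = 2597 mm.
Euler critical load P_cr = π²EI/L_e² = π²×203000×4.311×10^6/2597² = 1.281×10^6 N.
P_allow = P_cr/n = 1.281×10^6/3.7 = 346100 N.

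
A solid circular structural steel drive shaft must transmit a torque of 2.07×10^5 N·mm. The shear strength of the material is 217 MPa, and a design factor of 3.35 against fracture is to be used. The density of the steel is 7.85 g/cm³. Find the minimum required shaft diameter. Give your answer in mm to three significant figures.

Allowable shear stress τ_allow = 217/3.35 = 64.78 MPa.
For a solid shaft τ = 16T/(πd³), so d³ = 16T/(π τ_allow) = 16×207000/(π×64.78) = 16280 mm³.
d = (16280)^(1/3) = 25.34 mm.

d = 25.3 mm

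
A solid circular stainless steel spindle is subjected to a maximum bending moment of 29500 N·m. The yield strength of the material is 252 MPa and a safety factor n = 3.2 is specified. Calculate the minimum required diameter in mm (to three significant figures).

d = 156 mm

σ_allow = 252/3.2 = 78.75 MPa.
For a solid circular section σ = 32M/(πd³), so d³ = 32M/(π σ_allow) = 32×2.9500×10^7/(π×78.75) = 3.816×10^6 mm³.
d = 156.3 mm.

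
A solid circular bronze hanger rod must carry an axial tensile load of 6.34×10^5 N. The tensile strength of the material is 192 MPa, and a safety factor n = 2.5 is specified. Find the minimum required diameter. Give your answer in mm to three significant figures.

d = 103 mm

Allowable stress σ_allow = 192/2.5 = 76.80 MPa.
Required area A = F/σ_allow = 634000/76.80 = 8255 mm².
A = πd²/4 → d = √(4A/π) = 102.5 mm.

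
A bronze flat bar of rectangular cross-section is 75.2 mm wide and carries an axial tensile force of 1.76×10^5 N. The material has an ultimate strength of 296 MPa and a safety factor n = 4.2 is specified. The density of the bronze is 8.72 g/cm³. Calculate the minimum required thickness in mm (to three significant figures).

σ_allow = 296/4.2 = 70.48 MPa.
Required area A = F/σ_allow = 176000/70.48 = 2497 mm².
t = A/w = 2497/75.2 = 33.21 mm.

t = 33.2 mm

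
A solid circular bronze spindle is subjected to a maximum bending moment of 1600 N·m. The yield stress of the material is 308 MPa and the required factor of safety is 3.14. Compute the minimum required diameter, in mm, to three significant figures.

d = 55.0 mm

σ_allow = 308/3.14 = 98.09 MPa.
For a solid circular section σ = 32M/(πd³), so d³ = 32M/(π σ_allow) = 32×1600000/(π×98.09) = 166100 mm³.
d = 54.98 mm.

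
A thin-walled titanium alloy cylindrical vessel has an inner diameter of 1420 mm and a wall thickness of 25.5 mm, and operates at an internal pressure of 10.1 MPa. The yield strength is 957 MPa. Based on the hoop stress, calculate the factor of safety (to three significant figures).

n = 3.40

σ_h = pD/(2t) = 10.1×1420/(2×25.5) = 281.2 MPa.
n = 957/281.2 = 3.403.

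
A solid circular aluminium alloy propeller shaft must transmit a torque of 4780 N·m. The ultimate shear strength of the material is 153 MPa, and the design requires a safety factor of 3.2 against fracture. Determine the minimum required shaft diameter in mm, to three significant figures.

Allowable shear stress τ_allow = 153/3.2 = 47.81 MPa.
For a solid shaft τ = 16T/(πd³), so d³ = 16T/(π τ_allow) = 16×4780000/(π×47.81) = 509200 mm³.
d = (509200)^(1/3) = 79.85 mm.

d = 79.9 mm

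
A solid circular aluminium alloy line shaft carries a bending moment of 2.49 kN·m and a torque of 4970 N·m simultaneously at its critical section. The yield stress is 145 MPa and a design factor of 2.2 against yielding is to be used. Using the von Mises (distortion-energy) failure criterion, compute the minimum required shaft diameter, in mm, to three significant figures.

σ_allow = σ_y/n = 145/2.2 = 65.91 MPa.
For a solid shaft σ_b = 32M/(πd³) and τ = 16T/(πd³), so the von Mises stress is σ' = (16/πd³)·√(4M²+3T²).
√(4M²+3T²) = √(4×(2.490×10^6)² + 3×(4.970×10^6)²) = 9.945×10^6 N·mm.
d³ = 16×9.945×10^6/(π×65.91) = 768500 mm³.
d = 91.60 mm.

d = 91.6 mm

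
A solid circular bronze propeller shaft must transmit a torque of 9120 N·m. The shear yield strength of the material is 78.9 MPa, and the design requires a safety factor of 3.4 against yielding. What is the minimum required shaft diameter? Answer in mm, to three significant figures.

Allowable shear stress τ_allow = 78.9/3.4 = 23.21 MPa.
For a solid shaft τ = 16T/(πd³), so d³ = 16T/(π τ_allow) = 16×9120000/(π×23.21) = 2.002×10^6 mm³.
d = (2.002×10^6)^(1/3) = 126.0 mm.

d = 126 mm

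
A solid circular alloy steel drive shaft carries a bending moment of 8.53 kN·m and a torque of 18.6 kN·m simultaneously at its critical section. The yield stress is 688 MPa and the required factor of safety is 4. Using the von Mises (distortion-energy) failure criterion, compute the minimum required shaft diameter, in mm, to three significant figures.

σ_allow = σ_y/n = 688/4 = 172.0 MPa.
For a solid shaft σ_b = 32M/(πd³) and τ = 16T/(πd³), so the von Mises stress is σ' = (16/πd³)·√(4M²+3T²).
√(4M²+3T²) = √(4×(8.530×10^6)² + 3×(1.860×10^7)²) = 3.645×10^7 N·mm.
d³ = 16×3.645×10^7/(π×172.0) = 1.079×10^6 mm³.
d = 102.6 mm.

d = 103 mm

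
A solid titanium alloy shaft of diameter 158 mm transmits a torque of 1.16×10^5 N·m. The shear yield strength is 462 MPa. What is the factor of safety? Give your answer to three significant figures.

τ = 16T/(πd³) = 16×1.1600×10^8/(π×158³) = 149.8 MPa.
n = τ_limit/τ = 462/149.8 = 3.085.

n = 3.08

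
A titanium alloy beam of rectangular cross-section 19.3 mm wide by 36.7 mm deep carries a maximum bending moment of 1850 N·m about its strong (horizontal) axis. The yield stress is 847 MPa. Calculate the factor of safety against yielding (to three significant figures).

n = 1.98

Section modulus S = bh²/6 = 19.3×36.7²/6 = 4332 mm³.
σ = M/S = 1850000/4332 = 427.0 MPa.
n = 847/427.0 = 1.984.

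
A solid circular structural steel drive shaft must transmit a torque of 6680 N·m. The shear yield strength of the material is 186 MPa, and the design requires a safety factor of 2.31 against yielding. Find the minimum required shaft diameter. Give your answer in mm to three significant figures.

d = 75.0 mm

Allowable shear stress τ_allow = 186/2.31 = 80.52 MPa.
For a solid shaft τ = 16T/(πd³), so d³ = 16T/(π τ_allow) = 16×6680000/(π×80.52) = 422500 mm³.
d = (422500)^(1/3) = 75.04 mm.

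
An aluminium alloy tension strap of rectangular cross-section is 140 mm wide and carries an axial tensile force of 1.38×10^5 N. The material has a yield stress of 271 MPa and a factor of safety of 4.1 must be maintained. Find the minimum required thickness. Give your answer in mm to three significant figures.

t = 14.9 mm

σ_allow = 271/4.1 = 66.10 MPa.
Required area A = F/σ_allow = 138000/66.10 = 2088 mm².
t = A/w = 2088/140 = 14.91 mm.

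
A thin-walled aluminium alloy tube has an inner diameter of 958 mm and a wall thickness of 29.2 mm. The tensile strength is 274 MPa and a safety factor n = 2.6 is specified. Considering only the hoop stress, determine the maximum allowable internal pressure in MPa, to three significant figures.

σ_allow = 274/2.6 = 105.4 MPa.
σ_h = pD/(2t) → p_allow = 2σ_allow t/D = 2×105.4×29.2/958 = 6.424 MPa.

p_allow = 6.42 MPa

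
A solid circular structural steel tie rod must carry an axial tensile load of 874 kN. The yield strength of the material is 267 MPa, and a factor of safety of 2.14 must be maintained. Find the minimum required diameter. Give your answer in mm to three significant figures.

Allowable stress σ_allow = 267/2.14 = 124.8 MPa.
Required area A = F/σ_allow = 874000/124.8 = 7005 mm².
A = πd²/4 → d = √(4A/π) = 94.44 mm.

d = 94.4 mm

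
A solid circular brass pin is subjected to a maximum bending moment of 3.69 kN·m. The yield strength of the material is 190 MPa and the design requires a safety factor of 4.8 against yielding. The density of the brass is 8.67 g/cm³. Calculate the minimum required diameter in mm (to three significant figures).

σ_allow = 190/4.8 = 39.58 MPa.
For a solid circular section σ = 32M/(πd³), so d³ = 32M/(π σ_allow) = 32×3690000/(π×39.58) = 949500 mm³.
d = 98.29 mm.

d = 98.3 mm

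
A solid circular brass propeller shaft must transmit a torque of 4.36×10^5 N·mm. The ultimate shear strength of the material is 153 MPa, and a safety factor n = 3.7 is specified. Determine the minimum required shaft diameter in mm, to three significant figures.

d = 37.7 mm

Allowable shear stress τ_allow = 153/3.7 = 41.35 MPa.
For a solid shaft τ = 16T/(πd³), so d³ = 16T/(π τ_allow) = 16×436000/(π×41.35) = 53700 mm³.
d = (53700)^(1/3) = 37.73 mm.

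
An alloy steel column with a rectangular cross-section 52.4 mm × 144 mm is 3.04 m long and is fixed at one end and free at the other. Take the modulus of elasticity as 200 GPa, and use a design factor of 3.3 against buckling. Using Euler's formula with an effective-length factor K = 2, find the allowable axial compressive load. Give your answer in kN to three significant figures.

Buckling occurs about the weak axis: I_min = h·b³/12 = 144×52.4³/12 = 1.727×10^6 mm⁴ (b = 52.4 mm is the smaller dimension).
Effective length L_e = KL = 2×3.04 m = 6080 mm.
Euler critical load P_cr = π²EI/L_e² = π²×200000×1.727×10^6/6080² = 92190 N.
P_allow = P_cr/n = 92190/3.3 = 27940 N.

P_allow = 27.9 kN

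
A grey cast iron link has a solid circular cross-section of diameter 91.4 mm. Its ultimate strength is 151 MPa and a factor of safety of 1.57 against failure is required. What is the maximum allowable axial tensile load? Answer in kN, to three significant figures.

σ_allow = 151/1.57 = 96.18 MPa.
A = πd²/4 = π×91.4²/4 = 6561 mm².
F_allow = σ_allow × A = 96.18×6561 = 631000 N.

F_allow = 631 kN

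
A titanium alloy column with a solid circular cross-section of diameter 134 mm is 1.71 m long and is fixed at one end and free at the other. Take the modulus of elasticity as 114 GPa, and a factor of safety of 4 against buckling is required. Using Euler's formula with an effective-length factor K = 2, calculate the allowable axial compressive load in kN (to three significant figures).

P_allow = 381 kN

I = πd⁴/64 = π×134⁴/64 = 1.583×10^7 mm⁴.
Effective length L_e = KL = 2×1.71 m = 3420 mm.
Euler critical load P_cr = π²EI/L_e² = π²×114000×1.583×10^7/3420² = 1.522×10^6 N.
P_allow = P_cr/n = 1.522×10^6/4 = 380600 N.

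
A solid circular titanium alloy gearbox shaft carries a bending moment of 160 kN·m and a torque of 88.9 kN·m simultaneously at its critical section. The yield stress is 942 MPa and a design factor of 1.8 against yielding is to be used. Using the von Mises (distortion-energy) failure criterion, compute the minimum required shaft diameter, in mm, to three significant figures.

σ_allow = σ_y/n = 942/1.8 = 523.3 MPa.
For a solid shaft σ_b = 32M/(πd³) and τ = 16T/(πd³), so the von Mises stress is σ' = (16/πd³)·√(4M²+3T²).
√(4M²+3T²) = √(4×(1.600×10^8)² + 3×(8.890×10^7)²) = 3.551×10^8 N·mm.
d³ = 16×3.551×10^8/(π×523.3) = 3.456×10^6 mm³.
d = 151.2 mm.

d = 151 mm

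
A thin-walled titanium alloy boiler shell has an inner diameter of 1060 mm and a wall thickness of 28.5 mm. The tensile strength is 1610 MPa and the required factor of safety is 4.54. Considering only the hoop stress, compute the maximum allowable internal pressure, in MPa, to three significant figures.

σ_allow = 1610/4.54 = 354.6 MPa.
σ_h = pD/(2t) → p_allow = 2σ_allow t/D = 2×354.6×28.5/1060 = 19.07 MPa.

p_allow = 19.1 MPa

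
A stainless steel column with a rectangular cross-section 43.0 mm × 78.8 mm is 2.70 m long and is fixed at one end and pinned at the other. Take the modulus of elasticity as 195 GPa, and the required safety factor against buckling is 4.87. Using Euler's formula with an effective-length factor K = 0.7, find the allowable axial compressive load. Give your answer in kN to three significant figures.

Buckling occurs about the weak axis: I_min = h·b³/12 = 78.8×43.0³/12 = 522100 mm⁴ (b = 43.0 mm is the smaller dimension).
Effective length L_e = KL = 0.7×2.70 m = 1890 mm.
Euler critical load P_cr = π²EI/L_e² = π²×195000×522100/1890² = 281300 N.
P_allow = P_cr/n = 281300/4.87 = 57760 N.

P_allow = 57.8 kN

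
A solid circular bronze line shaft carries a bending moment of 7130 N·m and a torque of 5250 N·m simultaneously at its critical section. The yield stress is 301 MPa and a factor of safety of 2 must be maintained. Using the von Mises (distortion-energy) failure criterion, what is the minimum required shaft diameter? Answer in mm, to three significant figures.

σ_allow = σ_y/n = 301/2 = 150.5 MPa.
For a solid shaft σ_b = 32M/(πd³) and τ = 16T/(πd³), so the von Mises stress is σ' = (16/πd³)·√(4M²+3T²).
√(4M²+3T²) = √(4×(7.130×10^6)² + 3×(5.250×10^6)²) = 1.691×10^7 N·mm.
d³ = 16×1.691×10^7/(π×150.5) = 572300 mm³.
d = 83.03 mm.

d = 83.0 mm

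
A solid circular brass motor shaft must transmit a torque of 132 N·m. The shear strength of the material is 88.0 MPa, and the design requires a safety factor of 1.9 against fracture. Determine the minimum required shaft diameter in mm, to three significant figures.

d = 24.4 mm

Allowable shear stress τ_allow = 88.0/1.9 = 46.32 MPa.
For a solid shaft τ = 16T/(πd³), so d³ = 16T/(π τ_allow) = 16×132000/(π×46.32) = 14510 mm³.
d = (14510)^(1/3) = 24.39 mm.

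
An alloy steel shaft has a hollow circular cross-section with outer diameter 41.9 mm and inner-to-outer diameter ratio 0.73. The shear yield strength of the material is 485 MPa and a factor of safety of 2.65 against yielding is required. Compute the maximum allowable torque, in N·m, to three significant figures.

T_allow = 1890 N·m

τ_allow = 485/2.65 = 183.0 MPa.
For a hollow shaft T_allow = τ_allow·πd_o³(1−k⁴)/16 with 1−k⁴ = 0.7160, so πd_o³(1−k⁴)/16 = 10340 mm³.
T_allow = 183.0×10340 = 1.893×10^6 N·mm = 1893 N·m.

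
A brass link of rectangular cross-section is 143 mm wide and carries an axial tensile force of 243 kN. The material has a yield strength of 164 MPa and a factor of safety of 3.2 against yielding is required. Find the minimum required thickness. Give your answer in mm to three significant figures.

σ_allow = 164/3.2 = 51.25 MPa.
Required area A = F/σ_allow = 243000/51.25 = 4741 mm².
t = A/w = 4741/143 = 33.16 mm.

t = 33.2 mm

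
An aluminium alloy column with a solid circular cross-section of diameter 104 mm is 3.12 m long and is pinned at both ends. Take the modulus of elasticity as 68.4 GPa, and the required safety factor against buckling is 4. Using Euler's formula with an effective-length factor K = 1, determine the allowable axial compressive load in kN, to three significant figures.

I = πd⁴/64 = π×104⁴/64 = 5.743×10^6 mm⁴.
Effective length L_e = KL = 1×3.12 m = 3120 mm.
Euler critical load P_cr = π²EI/L_e² = π²×68400×5.743×10^6/3120² = 398200 N.
P_allow = P_cr/n = 398200/4 = 99560 N.

P_allow = 99.6 kN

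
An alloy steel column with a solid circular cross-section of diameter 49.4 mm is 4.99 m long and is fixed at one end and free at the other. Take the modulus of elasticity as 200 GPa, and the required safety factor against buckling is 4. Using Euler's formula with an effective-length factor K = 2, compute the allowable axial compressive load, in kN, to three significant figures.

I = πd⁴/64 = π×49.4⁴/64 = 292300 mm⁴.
Effective length L_e = KL = 2×4.99 m = 9980 mm.
Euler critical load P_cr = π²EI/L_e² = π²×200000×292300/9980² = 5794 N.
P_allow = P_cr/n = 5794/4 = 1448 N.

P_allow = 1.45 kN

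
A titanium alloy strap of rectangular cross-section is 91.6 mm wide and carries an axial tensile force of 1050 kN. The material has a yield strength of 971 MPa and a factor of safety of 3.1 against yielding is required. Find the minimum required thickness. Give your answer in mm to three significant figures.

t = 36.6 mm

σ_allow = 971/3.1 = 313.2 MPa.
Required area A = F/σ_allow = 1050000/313.2 = 3352 mm².
t = A/w = 3352/91.6 = 36.60 mm.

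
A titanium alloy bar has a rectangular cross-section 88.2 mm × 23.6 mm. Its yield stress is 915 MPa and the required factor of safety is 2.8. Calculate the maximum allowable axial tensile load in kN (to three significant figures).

F_allow = 680 kN

σ_allow = 915/2.8 = 326.8 MPa.
A = 88.2×23.6 = 2082 mm².
F_allow = σ_allow × A = 326.8×2082 = 680200 N.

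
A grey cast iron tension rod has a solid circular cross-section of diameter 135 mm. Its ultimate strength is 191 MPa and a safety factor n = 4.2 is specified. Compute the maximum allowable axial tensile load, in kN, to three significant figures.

σ_allow = 191/4.2 = 45.48 MPa.
A = πd²/4 = π×135²/4 = 14310 mm².
F_allow = σ_allow × A = 45.48×14310 = 650900 N.

F_allow = 651 kN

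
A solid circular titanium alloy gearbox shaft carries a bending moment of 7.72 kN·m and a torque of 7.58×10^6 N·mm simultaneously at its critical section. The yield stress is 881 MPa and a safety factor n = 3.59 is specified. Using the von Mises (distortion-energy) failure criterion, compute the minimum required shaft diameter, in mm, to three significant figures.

d = 74.9 mm

σ_allow = σ_y/n = 881/3.59 = 245.4 MPa.
For a solid shaft σ_b = 32M/(πd³) and τ = 16T/(πd³), so the von Mises stress is σ' = (16/πd³)·√(4M²+3T²).
√(4M²+3T²) = √(4×(7.720×10^6)² + 3×(7.580×10^6)²) = 2.027×10^7 N·mm.
d³ = 16×2.027×10^7/(π×245.4) = 420600 mm³.
d = 74.93 mm.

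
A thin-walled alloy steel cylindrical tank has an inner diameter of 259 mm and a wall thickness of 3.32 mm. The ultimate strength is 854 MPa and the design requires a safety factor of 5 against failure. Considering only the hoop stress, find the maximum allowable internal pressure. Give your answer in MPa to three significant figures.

p_allow = 4.38 MPa

σ_allow = 854/5 = 170.8 MPa.
σ_h = pD/(2t) → p_allow = 2σ_allow t/D = 2×170.8×3.32/259 = 4.379 MPa.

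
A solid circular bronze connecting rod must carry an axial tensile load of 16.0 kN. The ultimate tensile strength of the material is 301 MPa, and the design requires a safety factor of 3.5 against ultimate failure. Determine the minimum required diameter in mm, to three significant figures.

d = 15.4 mm

Allowable stress σ_allow = 301/3.5 = 86.00 MPa.
Required area A = F/σ_allow = 16000/86.00 = 186.0 mm².
A = πd²/4 → d = √(4A/π) = 15.39 mm.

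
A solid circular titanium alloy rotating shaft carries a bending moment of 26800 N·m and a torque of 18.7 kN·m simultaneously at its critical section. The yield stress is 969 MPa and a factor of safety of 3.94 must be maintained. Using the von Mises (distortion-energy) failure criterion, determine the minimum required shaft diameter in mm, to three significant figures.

σ_allow = σ_y/n = 969/3.94 = 245.9 MPa.
For a solid shaft σ_b = 32M/(πd³) and τ = 16T/(πd³), so the von Mises stress is σ' = (16/πd³)·√(4M²+3T²).
√(4M²+3T²) = √(4×(2.680×10^7)² + 3×(1.870×10^7)²) = 6.263×10^7 N·mm.
d³ = 16×6.263×10^7/(π×245.9) = 1.297×10^6 mm³.
d = 109.1 mm.

d = 109 mm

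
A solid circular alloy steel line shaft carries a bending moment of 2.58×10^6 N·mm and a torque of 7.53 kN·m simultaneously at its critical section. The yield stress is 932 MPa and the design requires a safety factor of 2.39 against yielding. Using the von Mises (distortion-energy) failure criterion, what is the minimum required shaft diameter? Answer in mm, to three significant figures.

σ_allow = σ_y/n = 932/2.39 = 390.0 MPa.
For a solid shaft σ_b = 32M/(πd³) and τ = 16T/(πd³), so the von Mises stress is σ' = (16/πd³)·√(4M²+3T²).
√(4M²+3T²) = √(4×(2.580×10^6)² + 3×(7.530×10^6)²) = 1.403×10^7 N·mm.
d³ = 16×1.403×10^7/(π×390.0) = 183200 mm³.
d = 56.79 mm.

d = 56.8 mm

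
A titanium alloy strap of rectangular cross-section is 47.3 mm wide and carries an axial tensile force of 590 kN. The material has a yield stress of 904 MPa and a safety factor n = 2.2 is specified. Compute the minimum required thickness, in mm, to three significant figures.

t = 30.4 mm

σ_allow = 904/2.2 = 410.9 MPa.
Required area A = F/σ_allow = 590000/410.9 = 1436 mm².
t = A/w = 1436/47.3 = 30.36 mm.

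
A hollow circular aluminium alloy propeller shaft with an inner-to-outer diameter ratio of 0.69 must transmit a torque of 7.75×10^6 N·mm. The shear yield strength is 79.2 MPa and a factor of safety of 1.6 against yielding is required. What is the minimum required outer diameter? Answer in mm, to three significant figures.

d_o = 101 mm

τ_allow = 79.2/1.6 = 49.50 MPa.
For a hollow shaft τ = 16T/[πd_o³(1−k⁴)] with k = 0.69, so 1−k⁴ = 0.7733.
d_o³ = 16T/[π τ_allow (1−k⁴)] = 16×7750000/(π×49.50×0.7733) = 1.031×10^6 mm³.
d_o = 101.0 mm.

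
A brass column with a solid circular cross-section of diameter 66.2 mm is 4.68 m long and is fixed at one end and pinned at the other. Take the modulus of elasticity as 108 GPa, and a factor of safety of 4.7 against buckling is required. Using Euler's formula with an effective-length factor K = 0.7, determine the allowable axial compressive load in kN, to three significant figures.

I = πd⁴/64 = π×66.2⁴/64 = 942800 mm⁴.
Effective length L_e = KL = 0.7×4.68 m = 3276 mm.
Euler critical load P_cr = π²EI/L_e² = π²×108000×942800/3276² = 93630 N.
P_allow = P_cr/n = 93630/4.7 = 19920 N.

P_allow = 19.9 kN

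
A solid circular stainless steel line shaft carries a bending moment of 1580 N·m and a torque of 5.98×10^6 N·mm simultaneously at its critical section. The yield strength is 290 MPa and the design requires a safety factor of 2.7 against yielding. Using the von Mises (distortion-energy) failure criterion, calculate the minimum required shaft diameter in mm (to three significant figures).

d = 80.1 mm

σ_allow = σ_y/n = 290/2.7 = 107.4 MPa.
For a solid shaft σ_b = 32M/(πd³) and τ = 16T/(πd³), so the von Mises stress is σ' = (16/πd³)·√(4M²+3T²).
√(4M²+3T²) = √(4×(1.580×10^6)² + 3×(5.980×10^6)²) = 1.083×10^7 N·mm.
d³ = 16×1.083×10^7/(π×107.4) = 513500 mm³.
d = 80.08 mm.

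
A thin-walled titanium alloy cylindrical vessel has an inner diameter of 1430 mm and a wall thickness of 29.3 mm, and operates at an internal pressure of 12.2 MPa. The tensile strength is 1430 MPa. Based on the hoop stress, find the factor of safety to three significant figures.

σ_h = pD/(2t) = 12.2×1430/(2×29.3) = 297.7 MPa.
n = 1430/297.7 = 4.803.

n = 4.80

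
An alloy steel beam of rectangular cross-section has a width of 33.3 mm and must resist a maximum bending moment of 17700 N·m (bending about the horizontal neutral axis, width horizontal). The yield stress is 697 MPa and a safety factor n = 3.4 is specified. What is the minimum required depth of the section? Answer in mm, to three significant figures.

σ_allow = 697/3.4 = 205.0 MPa.
For a rectangular section σ = 6M/(bh²), so h² = 6M/(b σ_allow) = 6×1.7700×10^7/(33.3×205.0) = 15560 mm².
h = 124.7 mm.

h = 125 mm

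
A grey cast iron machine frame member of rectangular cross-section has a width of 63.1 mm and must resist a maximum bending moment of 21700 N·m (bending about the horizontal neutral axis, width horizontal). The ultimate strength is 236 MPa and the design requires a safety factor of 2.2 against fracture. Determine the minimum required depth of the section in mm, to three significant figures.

h = 139 mm

σ_allow = 236/2.2 = 107.3 MPa.
For a rectangular section σ = 6M/(bh²), so h² = 6M/(b σ_allow) = 6×2.1700×10^7/(63.1×107.3) = 19240 mm².
h = 138.7 mm.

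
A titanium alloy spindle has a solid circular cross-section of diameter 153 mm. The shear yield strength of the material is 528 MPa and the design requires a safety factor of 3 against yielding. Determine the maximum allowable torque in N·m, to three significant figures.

T_allow = 1.24×10^5 N·m

τ_allow = 528/3 = 176.0 MPa.
For a solid shaft T_allow = τ_allow·πd³/16; πd³/16 = π×153³/16 = 703200 mm³.
T_allow = 176.0×703200 = 1.238×10^8 N·mm = 123800 N·m.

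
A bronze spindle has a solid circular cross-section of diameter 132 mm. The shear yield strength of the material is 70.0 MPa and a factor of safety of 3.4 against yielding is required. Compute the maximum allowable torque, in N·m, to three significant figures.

τ_allow = 70.0/3.4 = 20.59 MPa.
For a solid shaft T_allow = τ_allow·πd³/16; πd³/16 = π×132³/16 = 451600 mm³.
T_allow = 20.59×451600 = 9.298×10^6 N·mm = 9298 N·m.

T_allow = 9300 N·m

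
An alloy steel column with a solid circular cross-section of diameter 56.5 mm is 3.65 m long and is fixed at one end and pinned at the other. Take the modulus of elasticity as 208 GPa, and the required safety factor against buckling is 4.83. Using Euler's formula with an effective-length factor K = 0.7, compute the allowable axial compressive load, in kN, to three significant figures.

I = πd⁴/64 = π×56.5⁴/64 = 500200 mm⁴.
Effective length L_e = KL = 0.7×3.65 m = 2555 mm.
Euler critical load P_cr = π²EI/L_e² = π²×208000×500200/2555² = 157300 N.
P_allow = P_cr/n = 157300/4.83 = 32570 N.

P_allow = 32.6 kN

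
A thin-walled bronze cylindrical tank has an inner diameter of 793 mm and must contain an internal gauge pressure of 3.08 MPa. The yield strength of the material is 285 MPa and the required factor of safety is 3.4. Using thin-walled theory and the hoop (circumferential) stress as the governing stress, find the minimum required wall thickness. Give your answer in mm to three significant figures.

σ_allow = 285/3.4 = 83.82 MPa.
Hoop stress σ_h = pD/(2t), so t = pD/(2σ_allow) = 3.08×793/(2×83.82) = 14.57 mm.

t = 14.6 mm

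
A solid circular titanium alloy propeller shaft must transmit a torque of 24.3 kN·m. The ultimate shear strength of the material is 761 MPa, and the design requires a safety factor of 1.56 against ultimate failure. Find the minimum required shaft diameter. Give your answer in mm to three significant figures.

Allowable shear stress τ_allow = 761/1.56 = 487.8 MPa.
For a solid shaft τ = 16T/(πd³), so d³ = 16T/(π τ_allow) = 16×2.4300×10^7/(π×487.8) = 253700 mm³.
d = (253700)^(1/3) = 63.31 mm.

d = 63.3 mm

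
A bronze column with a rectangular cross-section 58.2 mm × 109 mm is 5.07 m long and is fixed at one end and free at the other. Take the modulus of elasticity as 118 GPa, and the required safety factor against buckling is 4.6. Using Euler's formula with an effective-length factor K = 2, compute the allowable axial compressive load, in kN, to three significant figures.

Buckling occurs about the weak axis: I_min = h·b³/12 = 109×58.2³/12 = 1.791×10^6 mm⁴ (b = 58.2 mm is the smaller dimension).
Effective length L_e = KL = 2×5.07 m = 10140 mm.
Euler critical load P_cr = π²EI/L_e² = π²×118000×1.791×10^6/10140² = 20280 N.
P_allow = P_cr/n = 20280/4.6 = 4409 N.

P_allow = 4.41 kN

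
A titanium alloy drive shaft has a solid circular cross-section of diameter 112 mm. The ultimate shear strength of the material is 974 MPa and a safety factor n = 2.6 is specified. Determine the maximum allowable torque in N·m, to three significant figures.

T_allow = 1.03×10^5 N·m

τ_allow = 974/2.6 = 374.6 MPa.
For a solid shaft T_allow = τ_allow·πd³/16; πd³/16 = π×112³/16 = 275900 mm³.
T_allow = 374.6×275900 = 1.033×10^8 N·mm = 103300 N·m.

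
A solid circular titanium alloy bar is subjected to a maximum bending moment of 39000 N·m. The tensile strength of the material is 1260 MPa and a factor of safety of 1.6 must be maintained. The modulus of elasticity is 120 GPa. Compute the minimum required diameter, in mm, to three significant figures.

d = 79.6 mm

σ_allow = 1260/1.6 = 787.5 MPa.
For a solid circular section σ = 32M/(πd³), so d³ = 32M/(π σ_allow) = 32×3.9000×10^7/(π×787.5) = 504400 mm³.
d = 79.60 mm.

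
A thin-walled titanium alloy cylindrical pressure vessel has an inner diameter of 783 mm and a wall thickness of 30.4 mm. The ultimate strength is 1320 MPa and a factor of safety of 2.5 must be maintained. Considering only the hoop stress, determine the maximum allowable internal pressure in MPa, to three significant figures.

p_allow = 41.0 MPa

σ_allow = 1320/2.5 = 528.0 MPa.
σ_h = pD/(2t) → p_allow = 2σ_allow t/D = 2×528.0×30.4/783 = 41.00 MPa.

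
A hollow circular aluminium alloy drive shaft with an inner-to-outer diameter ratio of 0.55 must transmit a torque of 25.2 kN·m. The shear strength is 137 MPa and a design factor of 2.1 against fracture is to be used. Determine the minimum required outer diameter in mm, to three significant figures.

τ_allow = 137/2.1 = 65.24 MPa.
For a hollow shaft τ = 16T/[πd_o³(1−k⁴)] with k = 0.55, so 1−k⁴ = 0.9085.
d_o³ = 16T/[π τ_allow (1−k⁴)] = 16×2.5200×10^7/(π×65.24×0.9085) = 2.165×10^6 mm³.
d_o = 129.4 mm.

d_o = 129 mm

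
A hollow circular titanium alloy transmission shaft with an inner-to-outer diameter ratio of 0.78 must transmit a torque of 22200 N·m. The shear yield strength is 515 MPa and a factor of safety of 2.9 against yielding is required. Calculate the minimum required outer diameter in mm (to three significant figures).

d_o = 100 mm

τ_allow = 515/2.9 = 177.6 MPa.
For a hollow shaft τ = 16T/[πd_o³(1−k⁴)] with k = 0.78, so 1−k⁴ = 0.6298.
d_o³ = 16T/[π τ_allow (1−k⁴)] = 16×2.2200×10^7/(π×177.6×0.6298) = 1.011×10^6 mm³.
d_o = 100.4 mm.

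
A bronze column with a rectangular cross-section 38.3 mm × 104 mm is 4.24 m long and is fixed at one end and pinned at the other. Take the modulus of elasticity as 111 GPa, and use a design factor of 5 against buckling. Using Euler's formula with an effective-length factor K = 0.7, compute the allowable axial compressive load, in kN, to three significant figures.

P_allow = 12.1 kN

Buckling occurs about the weak axis: I_min = h·b³/12 = 104×38.3³/12 = 486900 mm⁴ (b = 38.3 mm is the smaller dimension).
Effective length L_e = KL = 0.7×4.24 m = 2968 mm.
Euler critical load P_cr = π²EI/L_e² = π²×111000×486900/2968² = 60550 N.
P_allow = P_cr/n = 60550/5 = 12110 N.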